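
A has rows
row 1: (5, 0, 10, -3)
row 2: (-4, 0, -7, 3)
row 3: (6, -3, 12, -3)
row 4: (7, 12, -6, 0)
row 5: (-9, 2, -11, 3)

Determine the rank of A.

Row reduce to echelon form.
R2 ← R2 + (4/5)·R1: [0, 0, 1, 3/5]
R3 ← R3 − (6/5)·R1: [0, -3, 0, 3/5]
R4 ← R4 − (7/5)·R1: [0, 12, -20, 21/5]
R5 ← R5 + (9/5)·R1: [0, 2, 7, -12/5]
Swap R2 ↔ R3
R4 ← R4 + (4)·R2: [0, 0, -20, 33/5]
R5 ← R5 + (2/3)·R2: [0, 0, 7, -2]
R4 ← R4 + (20)·R3: [0, 0, 0, 93/5]
R5 ← R5 − (7)·R3: [0, 0, 0, -31/5]
R5 ← R5 + (1/3)·R4: [0, 0, 0, 0]
Echelon form has 4 nonzero rows, so rank(A) = 4.

4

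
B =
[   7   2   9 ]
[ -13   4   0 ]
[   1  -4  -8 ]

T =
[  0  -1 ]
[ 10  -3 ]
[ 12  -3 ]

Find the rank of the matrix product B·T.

First compute BT:
[[128, -40],
 [ 40,   1],
 [-136,  35]]
Now row reduce the product.
R2 ← R2 − (5/16)·R1: [0, 27/2]
R3 ← R3 + (17/16)·R1: [0, -15/2]
R3 ← R3 + (5/9)·R2: [0, 0]
2 nonzero rows, so rank(BT) = 2.

2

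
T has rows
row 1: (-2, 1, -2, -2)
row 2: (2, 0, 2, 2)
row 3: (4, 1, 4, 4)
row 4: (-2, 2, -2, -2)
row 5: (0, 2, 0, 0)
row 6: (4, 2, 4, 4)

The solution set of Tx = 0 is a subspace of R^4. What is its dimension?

2

Row reduce to echelon form.
R2 ← R2 + R1: [0, 1, 0, 0]
R3 ← R3 + (2)·R1: [0, 3, 0, 0]
R4 ← R4 − R1: [0, 1, 0, 0]
R6 ← R6 + (2)·R1: [0, 4, 0, 0]
R3 ← R3 − (3)·R2: [0, 0, 0, 0]
R4 ← R4 − R2: [0, 0, 0, 0]
R5 ← R5 − (2)·R2: [0, 0, 0, 0]
R6 ← R6 − (4)·R2: [0, 0, 0, 0]
2 nonzero rows, so rank(T) = 2.
T has 4 columns; by rank–nullity, nullity = 4 − 2 = 2.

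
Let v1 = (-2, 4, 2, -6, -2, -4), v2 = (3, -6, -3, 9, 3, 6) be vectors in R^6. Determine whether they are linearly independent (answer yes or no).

no

Form the matrix with these vectors as rows and row reduce.
R2 ← R2 + (3/2)·R1: [0, 0, 0, 0, 0, 0]
1 nonzero row, so the 2 vectors span a space of dimension 1.
Since 1 < 2, the vectors are linearly dependent.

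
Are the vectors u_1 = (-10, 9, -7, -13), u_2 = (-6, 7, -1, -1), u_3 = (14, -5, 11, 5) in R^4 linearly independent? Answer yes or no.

Form the matrix with these vectors as rows and row reduce.
R2 ← R2 − (3/5)·R1: [0, 8/5, 16/5, 34/5]
R3 ← R3 + (7/5)·R1: [0, 38/5, 6/5, -66/5]
R3 ← R3 − (19/4)·R2: [0, 0, -14, -91/2]
3 nonzero rows, so the 3 vectors span a space of dimension 3.
Since 3 = 3, the vectors are linearly independent.

yes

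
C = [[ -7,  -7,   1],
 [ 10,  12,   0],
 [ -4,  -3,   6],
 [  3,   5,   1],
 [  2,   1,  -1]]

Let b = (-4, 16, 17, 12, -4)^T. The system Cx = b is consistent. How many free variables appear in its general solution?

Row reduce the augmented matrix [C | b].
R2 ← R2 + (10/7)·R1: [0, 2, 10/7, 72/7]
R3 ← R3 − (4/7)·R1: [0, 1, 38/7, 135/7]
R4 ← R4 + (3/7)·R1: [0, 2, 10/7, 72/7]
R5 ← R5 + (2/7)·R1: [0, -1, -5/7, -36/7]
R3 ← R3 − (1/2)·R2: [0, 0, 33/7, 99/7]
R4 ← R4 − R2: [0, 0, 0, 0]
R5 ← R5 + (1/2)·R2: [0, 0, 0, 0]
The echelon form has 3 nonzero rows, and every pivot lies in the first 3 columns, so rank(C) = rank([C|b]) = 3.
The system is consistent.
Free variables = (unknowns) − (rank) = 3 − 3 = 0.

0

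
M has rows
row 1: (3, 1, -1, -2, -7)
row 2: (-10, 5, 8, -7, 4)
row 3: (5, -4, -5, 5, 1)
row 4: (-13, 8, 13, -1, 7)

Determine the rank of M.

Row reduce to echelon form.
R2 ← R2 + (10/3)·R1: [0, 25/3, 14/3, -41/3, -58/3]
R3 ← R3 − (5/3)·R1: [0, -17/3, -10/3, 25/3, 38/3]
R4 ← R4 + (13/3)·R1: [0, 37/3, 26/3, -29/3, -70/3]
R3 ← R3 + (17/25)·R2: [0, 0, -4/25, -24/25, -12/25]
R4 ← R4 − (37/25)·R2: [0, 0, 44/25, 264/25, 132/25]
R4 ← R4 + (11)·R3: [0, 0, 0, 0, 0]
Echelon form has 3 nonzero rows, so rank(M) = 3.

3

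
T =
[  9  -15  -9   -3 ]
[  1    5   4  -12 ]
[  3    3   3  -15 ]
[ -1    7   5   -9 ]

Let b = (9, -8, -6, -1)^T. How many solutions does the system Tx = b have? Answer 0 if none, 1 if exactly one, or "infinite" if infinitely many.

0

Row reduce the augmented matrix [T | b].
R2 ← R2 − (1/9)·R1: [0, 20/3, 5, -35/3, -9]
R3 ← R3 − (1/3)·R1: [0, 8, 6, -14, -9]
R4 ← R4 + (1/9)·R1: [0, 16/3, 4, -28/3, 0]
R3 ← R3 − (6/5)·R2: [0, 0, 0, 0, 9/5]
R4 ← R4 − (4/5)·R2: [0, 0, 0, 0, 36/5]
R4 ← R4 − (4)·R3: [0, 0, 0, 0, 0]
The echelon form has 3 nonzero rows; the last pivot sits in the augmented column, so rank(T) = 2 but rank([T|b]) = 3.
Since the ranks differ, the system is inconsistent.
It has no solutions.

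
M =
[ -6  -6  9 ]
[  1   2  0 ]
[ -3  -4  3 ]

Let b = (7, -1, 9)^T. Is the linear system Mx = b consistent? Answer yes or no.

no

Row reduce the augmented matrix [M | b].
R2 ← R2 + (1/6)·R1: [0, 1, 3/2, 1/6]
R3 ← R3 − (1/2)·R1: [0, -1, -3/2, 11/2]
R3 ← R3 + R2: [0, 0, 0, 17/3]
The echelon form has 3 nonzero rows; the last pivot sits in the augmented column, so rank(M) = 2 but rank([M|b]) = 3.
Since the ranks differ, the system is inconsistent.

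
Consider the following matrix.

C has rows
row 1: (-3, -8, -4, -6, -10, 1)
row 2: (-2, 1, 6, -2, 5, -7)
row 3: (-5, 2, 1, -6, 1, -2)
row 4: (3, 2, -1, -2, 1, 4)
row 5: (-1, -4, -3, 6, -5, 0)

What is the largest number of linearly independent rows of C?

4

Row reduce to echelon form.
R2 ← R2 − (2/3)·R1: [0, 19/3, 26/3, 2, 35/3, -23/3]
R3 ← R3 − (5/3)·R1: [0, 46/3, 23/3, 4, 53/3, -11/3]
R4 ← R4 + R1: [0, -6, -5, -8, -9, 5]
R5 ← R5 − (1/3)·R1: [0, -4/3, -5/3, 8, -5/3, -1/3]
R3 ← R3 − (46/19)·R2: [0, 0, -253/19, -16/19, -201/19, 283/19]
R4 ← R4 + (18/19)·R2: [0, 0, 61/19, -116/19, 39/19, -43/19]
R5 ← R5 + (4/19)·R2: [0, 0, 3/19, 160/19, 15/19, -37/19]
R4 ← R4 + (61/253)·R3: [0, 0, 0, -1596/253, -126/253, 336/253]
R5 ← R5 + (3/253)·R3: [0, 0, 0, 2128/253, 168/253, -448/253]
R5 ← R5 + (4/3)·R4: [0, 0, 0, 0, 0, 0]
Echelon form has 4 nonzero rows, so rank(C) = 4.
The rank gives the maximum number of linearly independent rows: 4.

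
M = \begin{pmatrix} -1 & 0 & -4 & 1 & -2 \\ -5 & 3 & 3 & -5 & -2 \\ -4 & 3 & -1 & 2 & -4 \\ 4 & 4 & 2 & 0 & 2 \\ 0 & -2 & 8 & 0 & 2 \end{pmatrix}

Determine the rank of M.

5

Row reduce to echelon form.
R2 ← R2 − (5)·R1: [0, 3, 23, -10, 8]
R3 ← R3 − (4)·R1: [0, 3, 15, -2, 4]
R4 ← R4 + (4)·R1: [0, 4, -14, 4, -6]
R3 ← R3 − R2: [0, 0, -8, 8, -4]
R4 ← R4 − (4/3)·R2: [0, 0, -134/3, 52/3, -50/3]
R5 ← R5 + (2/3)·R2: [0, 0, 70/3, -20/3, 22/3]
R4 ← R4 − (67/12)·R3: [0, 0, 0, -82/3, 17/3]
R5 ← R5 + (35/12)·R3: [0, 0, 0, 50/3, -13/3]
R5 ← R5 + (25/41)·R4: [0, 0, 0, 0, -36/41]
Echelon form has 5 nonzero rows, so rank(M) = 5.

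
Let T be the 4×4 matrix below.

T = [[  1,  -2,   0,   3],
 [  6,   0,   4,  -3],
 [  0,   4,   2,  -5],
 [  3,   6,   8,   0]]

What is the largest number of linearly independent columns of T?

Row reduce to echelon form.
R2 ← R2 − (6)·R1: [0, 12, 4, -21]
R4 ← R4 − (3)·R1: [0, 12, 8, -9]
R3 ← R3 − (1/3)·R2: [0, 0, 2/3, 2]
R4 ← R4 − R2: [0, 0, 4, 12]
R4 ← R4 − (6)·R3: [0, 0, 0, 0]
Echelon form has 3 nonzero rows, so rank(T) = 3.
The rank gives the maximum number of linearly independent columns: 3.

3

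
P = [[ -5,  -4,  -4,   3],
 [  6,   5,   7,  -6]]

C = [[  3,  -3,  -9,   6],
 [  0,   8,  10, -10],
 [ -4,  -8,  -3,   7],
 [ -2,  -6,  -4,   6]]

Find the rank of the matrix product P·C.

First compute PC:
[[ -5,  -3,   5,   0],
 [  2,   2,  -1,  -1]]
Now row reduce the product.
R2 ← R2 + (2/5)·R1: [0, 4/5, 1, -1]
2 nonzero rows, so rank(PC) = 2.

2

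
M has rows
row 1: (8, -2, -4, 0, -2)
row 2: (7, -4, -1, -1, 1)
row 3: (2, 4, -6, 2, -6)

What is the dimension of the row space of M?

2

Row reduce to echelon form.
R2 ← R2 − (7/8)·R1: [0, -9/4, 5/2, -1, 11/4]
R3 ← R3 − (1/4)·R1: [0, 9/2, -5, 2, -11/2]
R3 ← R3 + (2)·R2: [0, 0, 0, 0, 0]
Echelon form has 2 nonzero rows, so rank(M) = 2.
The row space has dimension equal to the rank: 2.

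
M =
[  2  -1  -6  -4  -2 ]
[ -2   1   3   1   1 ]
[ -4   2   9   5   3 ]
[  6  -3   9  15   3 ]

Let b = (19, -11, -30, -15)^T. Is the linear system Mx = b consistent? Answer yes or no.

Row reduce the augmented matrix [M | b].
R2 ← R2 + R1: [0, 0, -3, -3, -1, 8]
R3 ← R3 + (2)·R1: [0, 0, -3, -3, -1, 8]
R4 ← R4 − (3)·R1: [0, 0, 27, 27, 9, -72]
R3 ← R3 − R2: [0, 0, 0, 0, 0, 0]
R4 ← R4 + (9)·R2: [0, 0, 0, 0, 0, 0]
The echelon form has 2 nonzero rows, and every pivot lies in the first 5 columns, so rank(M) = rank([M|b]) = 2.
The system is consistent.

yes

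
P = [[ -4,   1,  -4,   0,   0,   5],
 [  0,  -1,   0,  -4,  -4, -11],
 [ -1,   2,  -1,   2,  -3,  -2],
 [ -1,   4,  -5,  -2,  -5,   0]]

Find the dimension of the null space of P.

2

Row reduce to echelon form.
R3 ← R3 − (1/4)·R1: [0, 7/4, 0, 2, -3, -13/4]
R4 ← R4 − (1/4)·R1: [0, 15/4, -4, -2, -5, -5/4]
R3 ← R3 + (7/4)·R2: [0, 0, 0, -5, -10, -45/2]
R4 ← R4 + (15/4)·R2: [0, 0, -4, -17, -20, -85/2]
Swap R3 ↔ R4
4 nonzero rows, so rank(P) = 4.
P has 6 columns; by rank–nullity, nullity = 6 − 4 = 2.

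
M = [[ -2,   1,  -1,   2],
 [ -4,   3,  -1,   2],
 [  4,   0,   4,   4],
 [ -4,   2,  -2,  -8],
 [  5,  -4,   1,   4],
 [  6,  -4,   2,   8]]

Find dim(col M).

Row reduce to echelon form.
R2 ← R2 − (2)·R1: [0, 1, 1, -2]
R3 ← R3 + (2)·R1: [0, 2, 2, 8]
R4 ← R4 − (2)·R1: [0, 0, 0, -12]
R5 ← R5 + (5/2)·R1: [0, -3/2, -3/2, 9]
R6 ← R6 + (3)·R1: [0, -1, -1, 14]
R3 ← R3 − (2)·R2: [0, 0, 0, 12]
R5 ← R5 + (3/2)·R2: [0, 0, 0, 6]
R6 ← R6 + R2: [0, 0, 0, 12]
R4 ← R4 + R3: [0, 0, 0, 0]
R5 ← R5 − (1/2)·R3: [0, 0, 0, 0]
R6 ← R6 − R3: [0, 0, 0, 0]
Echelon form has 3 nonzero rows, so rank(M) = 3.
The column space has dimension equal to the rank: 3.

3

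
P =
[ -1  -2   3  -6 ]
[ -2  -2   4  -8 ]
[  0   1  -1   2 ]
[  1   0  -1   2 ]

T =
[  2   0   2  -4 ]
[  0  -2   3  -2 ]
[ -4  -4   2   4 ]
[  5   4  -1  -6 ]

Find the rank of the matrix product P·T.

First compute PT:
[[-44, -32,   4,  56],
 [-60, -44,   6,  76],
 [ 14,  10,  -1, -18],
 [ 16,  12,  -2, -20]]
Now row reduce the product.
R2 ← R2 − (15/11)·R1: [0, -4/11, 6/11, -4/11]
R3 ← R3 + (7/22)·R1: [0, -2/11, 3/11, -2/11]
R4 ← R4 + (4/11)·R1: [0, 4/11, -6/11, 4/11]
R3 ← R3 − (1/2)·R2: [0, 0, 0, 0]
R4 ← R4 + R2: [0, 0, 0, 0]
2 nonzero rows, so rank(PT) = 2.

2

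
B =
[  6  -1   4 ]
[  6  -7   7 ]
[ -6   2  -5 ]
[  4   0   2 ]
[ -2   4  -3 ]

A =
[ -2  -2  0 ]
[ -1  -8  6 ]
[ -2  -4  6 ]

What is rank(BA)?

3

First compute BA:
[[-19, -20,  18],
 [-19,  16,   0],
 [ 20,  16, -18],
 [-12, -16,  12],
 [  6, -16,   6]]
Now row reduce the product.
R2 ← R2 − R1: [0, 36, -18]
R3 ← R3 + (20/19)·R1: [0, -96/19, 18/19]
R4 ← R4 − (12/19)·R1: [0, -64/19, 12/19]
R5 ← R5 + (6/19)·R1: [0, -424/19, 222/19]
R3 ← R3 + (8/57)·R2: [0, 0, -30/19]
R4 ← R4 + (16/171)·R2: [0, 0, -20/19]
R5 ← R5 + (106/171)·R2: [0, 0, 10/19]
R4 ← R4 − (2/3)·R3: [0, 0, 0]
R5 ← R5 + (1/3)·R3: [0, 0, 0]
3 nonzero rows, so rank(BA) = 3.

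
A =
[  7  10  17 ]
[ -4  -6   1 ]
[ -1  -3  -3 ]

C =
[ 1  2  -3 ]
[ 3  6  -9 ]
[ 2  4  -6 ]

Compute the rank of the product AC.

1

First compute AC:
[[ 71, 142, -213],
 [-20, -40,  60],
 [-16, -32,  48]]
Now row reduce the product.
R2 ← R2 + (20/71)·R1: [0, 0, 0]
R3 ← R3 + (16/71)·R1: [0, 0, 0]
1 nonzero row, so rank(AC) = 1.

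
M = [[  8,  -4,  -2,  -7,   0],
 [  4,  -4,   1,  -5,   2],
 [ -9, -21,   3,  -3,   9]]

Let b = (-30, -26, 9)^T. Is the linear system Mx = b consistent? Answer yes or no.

yes

Row reduce the augmented matrix [M | b].
R2 ← R2 − (1/2)·R1: [0, -2, 2, -3/2, 2, -11]
R3 ← R3 + (9/8)·R1: [0, -51/2, 3/4, -87/8, 9, -99/4]
R3 ← R3 − (51/4)·R2: [0, 0, -99/4, 33/4, -33/2, 231/2]
The echelon form has 3 nonzero rows, and every pivot lies in the first 5 columns, so rank(M) = rank([M|b]) = 3.
The system is consistent.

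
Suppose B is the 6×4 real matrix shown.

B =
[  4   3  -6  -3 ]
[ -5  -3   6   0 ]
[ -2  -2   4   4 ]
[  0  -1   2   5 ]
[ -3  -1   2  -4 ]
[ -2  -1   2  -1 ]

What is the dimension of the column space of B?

Row reduce to echelon form.
R2 ← R2 + (5/4)·R1: [0, 3/4, -3/2, -15/4]
R3 ← R3 + (1/2)·R1: [0, -1/2, 1, 5/2]
R5 ← R5 + (3/4)·R1: [0, 5/4, -5/2, -25/4]
R6 ← R6 + (1/2)·R1: [0, 1/2, -1, -5/2]
R3 ← R3 + (2/3)·R2: [0, 0, 0, 0]
R4 ← R4 + (4/3)·R2: [0, 0, 0, 0]
R5 ← R5 − (5/3)·R2: [0, 0, 0, 0]
R6 ← R6 − (2/3)·R2: [0, 0, 0, 0]
Echelon form has 2 nonzero rows, so rank(B) = 2.
The column space has dimension equal to the rank: 2.

2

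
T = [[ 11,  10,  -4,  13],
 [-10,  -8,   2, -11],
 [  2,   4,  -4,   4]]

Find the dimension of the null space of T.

2

Row reduce to echelon form.
R2 ← R2 + (10/11)·R1: [0, 12/11, -18/11, 9/11]
R3 ← R3 − (2/11)·R1: [0, 24/11, -36/11, 18/11]
R3 ← R3 − (2)·R2: [0, 0, 0, 0]
2 nonzero rows, so rank(T) = 2.
T has 4 columns; by rank–nullity, nullity = 4 − 2 = 2.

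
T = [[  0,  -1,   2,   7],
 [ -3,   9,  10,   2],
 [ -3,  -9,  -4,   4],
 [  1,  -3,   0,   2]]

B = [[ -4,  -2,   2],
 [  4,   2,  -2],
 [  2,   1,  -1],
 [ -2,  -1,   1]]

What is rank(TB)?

1

First compute TB:
[[-14,  -7,   7],
 [ 64,  32, -32],
 [-40, -20,  20],
 [-20, -10,  10]]
Now row reduce the product.
R2 ← R2 + (32/7)·R1: [0, 0, 0]
R3 ← R3 − (20/7)·R1: [0, 0, 0]
R4 ← R4 − (10/7)·R1: [0, 0, 0]
1 nonzero row, so rank(TB) = 1.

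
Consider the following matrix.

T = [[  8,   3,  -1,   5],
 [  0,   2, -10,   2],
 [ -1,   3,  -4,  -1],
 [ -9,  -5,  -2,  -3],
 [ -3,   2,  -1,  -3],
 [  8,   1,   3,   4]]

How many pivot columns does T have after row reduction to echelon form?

Row reduce to echelon form.
R3 ← R3 + (1/8)·R1: [0, 27/8, -33/8, -3/8]
R4 ← R4 + (9/8)·R1: [0, -13/8, -25/8, 21/8]
R5 ← R5 + (3/8)·R1: [0, 25/8, -11/8, -9/8]
R6 ← R6 − R1: [0, -2, 4, -1]
R3 ← R3 − (27/16)·R2: [0, 0, 51/4, -15/4]
R4 ← R4 + (13/16)·R2: [0, 0, -45/4, 17/4]
R5 ← R5 − (25/16)·R2: [0, 0, 57/4, -17/4]
R6 ← R6 + R2: [0, 0, -6, 1]
R4 ← R4 + (15/17)·R3: [0, 0, 0, 16/17]
R5 ← R5 − (19/17)·R3: [0, 0, 0, -1/17]
R6 ← R6 + (8/17)·R3: [0, 0, 0, -13/17]
R5 ← R5 + (1/16)·R4: [0, 0, 0, 0]
R6 ← R6 + (13/16)·R4: [0, 0, 0, 0]
Echelon form has 4 nonzero rows, so rank(T) = 4.
Each nonzero row contributes one pivot column: 4 pivot columns.

4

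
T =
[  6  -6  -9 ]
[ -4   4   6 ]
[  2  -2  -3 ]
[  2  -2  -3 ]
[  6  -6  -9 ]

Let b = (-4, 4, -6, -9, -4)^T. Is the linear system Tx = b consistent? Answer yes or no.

no

Row reduce the augmented matrix [T | b].
R2 ← R2 + (2/3)·R1: [0, 0, 0, 4/3]
R3 ← R3 − (1/3)·R1: [0, 0, 0, -14/3]
R4 ← R4 − (1/3)·R1: [0, 0, 0, -23/3]
R5 ← R5 − R1: [0, 0, 0, 0]
R3 ← R3 + (7/2)·R2: [0, 0, 0, 0]
R4 ← R4 + (23/4)·R2: [0, 0, 0, 0]
The echelon form has 2 nonzero rows; the last pivot sits in the augmented column, so rank(T) = 1 but rank([T|b]) = 2.
Since the ranks differ, the system is inconsistent.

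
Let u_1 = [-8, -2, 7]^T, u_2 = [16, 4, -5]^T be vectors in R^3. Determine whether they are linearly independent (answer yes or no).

yes

Form the matrix with these vectors as rows and row reduce.
R2 ← R2 + (2)·R1: [0, 0, 9]
2 nonzero rows, so the 2 vectors span a space of dimension 2.
Since 2 = 2, the vectors are linearly independent.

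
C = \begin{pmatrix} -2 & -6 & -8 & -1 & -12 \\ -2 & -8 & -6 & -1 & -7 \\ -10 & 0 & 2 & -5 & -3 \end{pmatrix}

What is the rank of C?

3

Row reduce to echelon form.
R2 ← R2 − R1: [0, -2, 2, 0, 5]
R3 ← R3 − (5)·R1: [0, 30, 42, 0, 57]
R3 ← R3 + (15)·R2: [0, 0, 72, 0, 132]
Echelon form has 3 nonzero rows, so rank(C) = 3.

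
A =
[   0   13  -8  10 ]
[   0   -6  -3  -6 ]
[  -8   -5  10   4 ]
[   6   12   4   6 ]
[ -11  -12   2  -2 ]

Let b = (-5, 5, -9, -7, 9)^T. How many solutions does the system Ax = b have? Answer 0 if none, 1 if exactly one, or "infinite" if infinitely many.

Row reduce the augmented matrix [A | b].
Swap R1 ↔ R3
R4 ← R4 + (3/4)·R1: [0, 33/4, 23/2, 9, -55/4]
R5 ← R5 − (11/8)·R1: [0, -41/8, -47/4, -15/2, 171/8]
R3 ← R3 + (13/6)·R2: [0, 0, -29/2, -3, 35/6]
R4 ← R4 + (11/8)·R2: [0, 0, 59/8, 3/4, -55/8]
R5 ← R5 − (41/48)·R2: [0, 0, -147/16, -19/8, 821/48]
R4 ← R4 + (59/116)·R3: [0, 0, 0, -45/58, -340/87]
R5 ← R5 − (147/232)·R3: [0, 0, 0, -55/116, 2333/174]
R5 ← R5 − (11/18)·R4: [0, 0, 0, 0, 853/54]
The echelon form has 5 nonzero rows; the last pivot sits in the augmented column, so rank(A) = 4 but rank([A|b]) = 5.
Since the ranks differ, the system is inconsistent.
It has no solutions.

0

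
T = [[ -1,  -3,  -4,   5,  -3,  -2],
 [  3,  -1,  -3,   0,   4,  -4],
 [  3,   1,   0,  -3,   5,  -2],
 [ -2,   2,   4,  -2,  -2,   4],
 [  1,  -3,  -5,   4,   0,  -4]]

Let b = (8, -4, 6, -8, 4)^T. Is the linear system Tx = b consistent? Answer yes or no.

no

Row reduce the augmented matrix [T | b].
R2 ← R2 + (3)·R1: [0, -10, -15, 15, -5, -10, 20]
R3 ← R3 + (3)·R1: [0, -8, -12, 12, -4, -8, 30]
R4 ← R4 − (2)·R1: [0, 8, 12, -12, 4, 8, -24]
R5 ← R5 + R1: [0, -6, -9, 9, -3, -6, 12]
R3 ← R3 − (4/5)·R2: [0, 0, 0, 0, 0, 0, 14]
R4 ← R4 + (4/5)·R2: [0, 0, 0, 0, 0, 0, -8]
R5 ← R5 − (3/5)·R2: [0, 0, 0, 0, 0, 0, 0]
R4 ← R4 + (4/7)·R3: [0, 0, 0, 0, 0, 0, 0]
The echelon form has 3 nonzero rows; the last pivot sits in the augmented column, so rank(T) = 2 but rank([T|b]) = 3.
Since the ranks differ, the system is inconsistent.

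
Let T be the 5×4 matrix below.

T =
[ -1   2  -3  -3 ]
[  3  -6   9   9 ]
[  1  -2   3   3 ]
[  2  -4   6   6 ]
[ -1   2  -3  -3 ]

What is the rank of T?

Row reduce to echelon form.
R2 ← R2 + (3)·R1: [0, 0, 0, 0]
R3 ← R3 + R1: [0, 0, 0, 0]
R4 ← R4 + (2)·R1: [0, 0, 0, 0]
R5 ← R5 − R1: [0, 0, 0, 0]
Echelon form has 1 nonzero row, so rank(T) = 1.

1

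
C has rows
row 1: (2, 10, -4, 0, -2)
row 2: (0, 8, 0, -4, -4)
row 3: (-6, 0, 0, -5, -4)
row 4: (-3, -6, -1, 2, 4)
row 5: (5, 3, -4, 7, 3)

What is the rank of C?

Row reduce to echelon form.
R3 ← R3 + (3)·R1: [0, 30, -12, -5, -10]
R4 ← R4 + (3/2)·R1: [0, 9, -7, 2, 1]
R5 ← R5 − (5/2)·R1: [0, -22, 6, 7, 8]
R3 ← R3 − (15/4)·R2: [0, 0, -12, 10, 5]
R4 ← R4 − (9/8)·R2: [0, 0, -7, 13/2, 11/2]
R5 ← R5 + (11/4)·R2: [0, 0, 6, -4, -3]
R4 ← R4 − (7/12)·R3: [0, 0, 0, 2/3, 31/12]
R5 ← R5 + (1/2)·R3: [0, 0, 0, 1, -1/2]
R5 ← R5 − (3/2)·R4: [0, 0, 0, 0, -35/8]
Echelon form has 5 nonzero rows, so rank(C) = 5.

5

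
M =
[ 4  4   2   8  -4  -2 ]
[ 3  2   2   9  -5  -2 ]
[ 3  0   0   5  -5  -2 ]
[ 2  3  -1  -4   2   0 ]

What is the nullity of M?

3

Row reduce to echelon form.
R2 ← R2 − (3/4)·R1: [0, -1, 1/2, 3, -2, -1/2]
R3 ← R3 − (3/4)·R1: [0, -3, -3/2, -1, -2, -1/2]
R4 ← R4 − (1/2)·R1: [0, 1, -2, -8, 4, 1]
R3 ← R3 − (3)·R2: [0, 0, -3, -10, 4, 1]
R4 ← R4 + R2: [0, 0, -3/2, -5, 2, 1/2]
R4 ← R4 − (1/2)·R3: [0, 0, 0, 0, 0, 0]
3 nonzero rows, so rank(M) = 3.
M has 6 columns; by rank–nullity, nullity = 6 − 3 = 3.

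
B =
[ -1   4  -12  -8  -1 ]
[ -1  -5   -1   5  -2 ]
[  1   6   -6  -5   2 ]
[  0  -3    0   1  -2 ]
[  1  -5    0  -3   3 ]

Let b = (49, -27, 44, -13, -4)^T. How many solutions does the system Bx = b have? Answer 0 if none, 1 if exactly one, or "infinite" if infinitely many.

1

Row reduce the augmented matrix [B | b].
R2 ← R2 − R1: [0, -9, 11, 13, -1, -76]
R3 ← R3 + R1: [0, 10, -18, -13, 1, 93]
R5 ← R5 + R1: [0, -1, -12, -11, 2, 45]
R3 ← R3 + (10/9)·R2: [0, 0, -52/9, 13/9, -1/9, 77/9]
R4 ← R4 − (1/3)·R2: [0, 0, -11/3, -10/3, -5/3, 37/3]
R5 ← R5 − (1/9)·R2: [0, 0, -119/9, -112/9, 19/9, 481/9]
R4 ← R4 − (33/52)·R3: [0, 0, 0, -17/4, -83/52, 359/52]
R5 ← R5 − (119/52)·R3: [0, 0, 0, -63/4, 123/52, 1761/52]
R5 ← R5 − (63/17)·R4: [0, 0, 0, 0, 1830/221, 1830/221]
The echelon form has 5 nonzero rows, and every pivot lies in the first 5 columns, so rank(B) = rank([B|b]) = 5.
The system is consistent.
rank = 5 = number of unknowns, so the solution is unique.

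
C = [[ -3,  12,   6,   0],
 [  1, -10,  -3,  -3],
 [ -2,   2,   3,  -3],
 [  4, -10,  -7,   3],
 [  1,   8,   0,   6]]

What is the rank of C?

2

Row reduce to echelon form.
R2 ← R2 + (1/3)·R1: [0, -6, -1, -3]
R3 ← R3 − (2/3)·R1: [0, -6, -1, -3]
R4 ← R4 + (4/3)·R1: [0, 6, 1, 3]
R5 ← R5 + (1/3)·R1: [0, 12, 2, 6]
R3 ← R3 − R2: [0, 0, 0, 0]
R4 ← R4 + R2: [0, 0, 0, 0]
R5 ← R5 + (2)·R2: [0, 0, 0, 0]
Echelon form has 2 nonzero rows, so rank(C) = 2.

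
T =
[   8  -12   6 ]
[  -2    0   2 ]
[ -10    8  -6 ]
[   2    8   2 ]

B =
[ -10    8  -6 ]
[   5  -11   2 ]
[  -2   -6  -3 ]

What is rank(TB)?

First compute TB:
[[-152, 160, -90],
 [ 16, -28,   6],
 [152, -132,  94],
 [ 16, -84,  -2]]
Now row reduce the product.
R2 ← R2 + (2/19)·R1: [0, -212/19, -66/19]
R3 ← R3 + R1: [0, 28, 4]
R4 ← R4 + (2/19)·R1: [0, -1276/19, -218/19]
R3 ← R3 + (133/53)·R2: [0, 0, -250/53]
R4 ← R4 − (319/53)·R2: [0, 0, 500/53]
R4 ← R4 + (2)·R3: [0, 0, 0]
3 nonzero rows, so rank(TB) = 3.

3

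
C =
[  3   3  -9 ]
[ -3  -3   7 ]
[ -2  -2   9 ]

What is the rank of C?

Row reduce to echelon form.
R2 ← R2 + R1: [0, 0, -2]
R3 ← R3 + (2/3)·R1: [0, 0, 3]
R3 ← R3 + (3/2)·R2: [0, 0, 0]
Echelon form has 2 nonzero rows, so rank(C) = 2.

2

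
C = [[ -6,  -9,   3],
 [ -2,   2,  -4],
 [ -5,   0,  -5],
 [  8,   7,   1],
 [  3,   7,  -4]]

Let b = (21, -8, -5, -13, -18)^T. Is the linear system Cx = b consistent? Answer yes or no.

yes

Row reduce the augmented matrix [C | b].
R2 ← R2 − (1/3)·R1: [0, 5, -5, -15]
R3 ← R3 − (5/6)·R1: [0, 15/2, -15/2, -45/2]
R4 ← R4 + (4/3)·R1: [0, -5, 5, 15]
R5 ← R5 + (1/2)·R1: [0, 5/2, -5/2, -15/2]
R3 ← R3 − (3/2)·R2: [0, 0, 0, 0]
R4 ← R4 + R2: [0, 0, 0, 0]
R5 ← R5 − (1/2)·R2: [0, 0, 0, 0]
The echelon form has 2 nonzero rows, and every pivot lies in the first 3 columns, so rank(C) = rank([C|b]) = 2.
The system is consistent.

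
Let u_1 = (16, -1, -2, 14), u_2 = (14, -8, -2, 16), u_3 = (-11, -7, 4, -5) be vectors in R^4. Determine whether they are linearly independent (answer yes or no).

yes

Form the matrix with these vectors as rows and row reduce.
R2 ← R2 − (7/8)·R1: [0, -57/8, -1/4, 15/4]
R3 ← R3 + (11/16)·R1: [0, -123/16, 21/8, 37/8]
R3 ← R3 − (41/38)·R2: [0, 0, 55/19, 11/19]
3 nonzero rows, so the 3 vectors span a space of dimension 3.
Since 3 = 3, the vectors are linearly independent.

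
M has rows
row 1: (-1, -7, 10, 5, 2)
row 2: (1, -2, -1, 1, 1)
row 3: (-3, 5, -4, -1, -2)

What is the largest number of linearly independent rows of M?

3

Row reduce to echelon form.
R2 ← R2 + R1: [0, -9, 9, 6, 3]
R3 ← R3 − (3)·R1: [0, 26, -34, -16, -8]
R3 ← R3 + (26/9)·R2: [0, 0, -8, 4/3, 2/3]
Echelon form has 3 nonzero rows, so rank(M) = 3.
The rank gives the maximum number of linearly independent rows: 3.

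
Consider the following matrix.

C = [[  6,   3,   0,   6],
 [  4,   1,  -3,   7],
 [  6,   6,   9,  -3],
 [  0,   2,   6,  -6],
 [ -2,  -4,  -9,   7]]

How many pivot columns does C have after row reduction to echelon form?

Row reduce to echelon form.
R2 ← R2 − (2/3)·R1: [0, -1, -3, 3]
R3 ← R3 − R1: [0, 3, 9, -9]
R5 ← R5 + (1/3)·R1: [0, -3, -9, 9]
R3 ← R3 + (3)·R2: [0, 0, 0, 0]
R4 ← R4 + (2)·R2: [0, 0, 0, 0]
R5 ← R5 − (3)·R2: [0, 0, 0, 0]
Echelon form has 2 nonzero rows, so rank(C) = 2.
Each nonzero row contributes one pivot column: 2 pivot columns.

2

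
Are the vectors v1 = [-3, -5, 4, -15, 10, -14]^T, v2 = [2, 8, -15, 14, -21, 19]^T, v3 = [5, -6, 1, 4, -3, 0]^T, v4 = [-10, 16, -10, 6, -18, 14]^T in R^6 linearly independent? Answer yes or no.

Form the matrix with these vectors as rows and row reduce.
R2 ← R2 + (2/3)·R1: [0, 14/3, -37/3, 4, -43/3, 29/3]
R3 ← R3 + (5/3)·R1: [0, -43/3, 23/3, -21, 41/3, -70/3]
R4 ← R4 − (10/3)·R1: [0, 98/3, -70/3, 56, -154/3, 182/3]
R3 ← R3 + (43/14)·R2: [0, 0, -423/14, -61/7, -425/14, 89/14]
R4 ← R4 − (7)·R2: [0, 0, 63, 28, 49, -7]
R4 ← R4 + (98/47)·R3: [0, 0, 0, 462/47, -672/47, 294/47]
4 nonzero rows, so the 4 vectors span a space of dimension 4.
Since 4 = 4, the vectors are linearly independent.

yes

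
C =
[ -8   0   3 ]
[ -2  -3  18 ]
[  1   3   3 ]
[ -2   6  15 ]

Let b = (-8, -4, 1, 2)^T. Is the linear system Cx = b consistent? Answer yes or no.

Row reduce the augmented matrix [C | b].
R2 ← R2 − (1/4)·R1: [0, -3, 69/4, -2]
R3 ← R3 + (1/8)·R1: [0, 3, 27/8, 0]
R4 ← R4 − (1/4)·R1: [0, 6, 57/4, 4]
R3 ← R3 + R2: [0, 0, 165/8, -2]
R4 ← R4 + (2)·R2: [0, 0, 195/4, 0]
R4 ← R4 − (26/11)·R3: [0, 0, 0, 52/11]
The echelon form has 4 nonzero rows; the last pivot sits in the augmented column, so rank(C) = 3 but rank([C|b]) = 4.
Since the ranks differ, the system is inconsistent.

no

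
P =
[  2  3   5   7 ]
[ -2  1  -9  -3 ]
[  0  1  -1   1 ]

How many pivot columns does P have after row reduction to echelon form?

2

Row reduce to echelon form.
R2 ← R2 + R1: [0, 4, -4, 4]
R3 ← R3 − (1/4)·R2: [0, 0, 0, 0]
Echelon form has 2 nonzero rows, so rank(P) = 2.
Each nonzero row contributes one pivot column: 2 pivot columns.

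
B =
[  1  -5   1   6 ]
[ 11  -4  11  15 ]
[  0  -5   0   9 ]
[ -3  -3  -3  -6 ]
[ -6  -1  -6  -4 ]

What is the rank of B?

Row reduce to echelon form.
R2 ← R2 − (11)·R1: [0, 51, 0, -51]
R4 ← R4 + (3)·R1: [0, -18, 0, 12]
R5 ← R5 + (6)·R1: [0, -31, 0, 32]
R3 ← R3 + (5/51)·R2: [0, 0, 0, 4]
R4 ← R4 + (6/17)·R2: [0, 0, 0, -6]
R5 ← R5 + (31/51)·R2: [0, 0, 0, 1]
R4 ← R4 + (3/2)·R3: [0, 0, 0, 0]
R5 ← R5 − (1/4)·R3: [0, 0, 0, 0]
Echelon form has 3 nonzero rows, so rank(B) = 3.

3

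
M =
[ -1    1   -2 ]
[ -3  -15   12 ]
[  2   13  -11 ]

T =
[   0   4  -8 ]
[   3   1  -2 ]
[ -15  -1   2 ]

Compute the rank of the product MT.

First compute MT:
[[ 33,  -1,   2],
 [-225, -39,  78],
 [204,  32, -64]]
Now row reduce the product.
R2 ← R2 + (75/11)·R1: [0, -504/11, 1008/11]
R3 ← R3 − (68/11)·R1: [0, 420/11, -840/11]
R3 ← R3 + (5/6)·R2: [0, 0, 0]
2 nonzero rows, so rank(MT) = 2.

2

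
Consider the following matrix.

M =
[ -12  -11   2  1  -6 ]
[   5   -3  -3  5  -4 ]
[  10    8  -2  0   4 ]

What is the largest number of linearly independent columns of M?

Row reduce to echelon form.
R2 ← R2 + (5/12)·R1: [0, -91/12, -13/6, 65/12, -13/2]
R3 ← R3 + (5/6)·R1: [0, -7/6, -1/3, 5/6, -1]
R3 ← R3 − (2/13)·R2: [0, 0, 0, 0, 0]
Echelon form has 2 nonzero rows, so rank(M) = 2.
The rank gives the maximum number of linearly independent columns: 2.

2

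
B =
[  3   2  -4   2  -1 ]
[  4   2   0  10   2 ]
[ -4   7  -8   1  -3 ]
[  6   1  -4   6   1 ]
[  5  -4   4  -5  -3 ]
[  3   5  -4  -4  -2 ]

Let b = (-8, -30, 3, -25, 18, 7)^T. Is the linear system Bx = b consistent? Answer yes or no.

Row reduce the augmented matrix [B | b].
R2 ← R2 − (4/3)·R1: [0, -2/3, 16/3, 22/3, 10/3, -58/3]
R3 ← R3 + (4/3)·R1: [0, 29/3, -40/3, 11/3, -13/3, -23/3]
R4 ← R4 − (2)·R1: [0, -3, 4, 2, 3, -9]
R5 ← R5 − (5/3)·R1: [0, -22/3, 32/3, -25/3, -4/3, 94/3]
R6 ← R6 − R1: [0, 3, 0, -6, -1, 15]
R3 ← R3 + (29/2)·R2: [0, 0, 64, 110, 44, -288]
R4 ← R4 − (9/2)·R2: [0, 0, -20, -31, -12, 78]
R5 ← R5 − (11)·R2: [0, 0, -48, -89, -38, 244]
R6 ← R6 + (9/2)·R2: [0, 0, 24, 27, 14, -72]
R4 ← R4 + (5/16)·R3: [0, 0, 0, 27/8, 7/4, -12]
R5 ← R5 + (3/4)·R3: [0, 0, 0, -13/2, -5, 28]
R6 ← R6 − (3/8)·R3: [0, 0, 0, -57/4, -5/2, 36]
R5 ← R5 + (52/27)·R4: [0, 0, 0, 0, -44/27, 44/9]
R6 ← R6 + (38/9)·R4: [0, 0, 0, 0, 44/9, -44/3]
R6 ← R6 + (3)·R5: [0, 0, 0, 0, 0, 0]
The echelon form has 5 nonzero rows, and every pivot lies in the first 5 columns, so rank(B) = rank([B|b]) = 5.
The system is consistent.

yes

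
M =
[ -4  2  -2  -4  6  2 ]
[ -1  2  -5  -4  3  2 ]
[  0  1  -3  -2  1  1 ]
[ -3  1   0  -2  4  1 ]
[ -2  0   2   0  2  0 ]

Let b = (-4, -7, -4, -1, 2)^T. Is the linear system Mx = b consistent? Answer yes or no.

Row reduce the augmented matrix [M | b].
R2 ← R2 − (1/4)·R1: [0, 3/2, -9/2, -3, 3/2, 3/2, -6]
R4 ← R4 − (3/4)·R1: [0, -1/2, 3/2, 1, -1/2, -1/2, 2]
R5 ← R5 − (1/2)·R1: [0, -1, 3, 2, -1, -1, 4]
R3 ← R3 − (2/3)·R2: [0, 0, 0, 0, 0, 0, 0]
R4 ← R4 + (1/3)·R2: [0, 0, 0, 0, 0, 0, 0]
R5 ← R5 + (2/3)·R2: [0, 0, 0, 0, 0, 0, 0]
The echelon form has 2 nonzero rows, and every pivot lies in the first 6 columns, so rank(M) = rank([M|b]) = 2.
The system is consistent.

yes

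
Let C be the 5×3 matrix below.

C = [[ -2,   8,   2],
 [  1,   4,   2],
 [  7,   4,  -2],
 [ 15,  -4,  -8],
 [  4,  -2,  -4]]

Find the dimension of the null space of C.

Row reduce to echelon form.
R2 ← R2 + (1/2)·R1: [0, 8, 3]
R3 ← R3 + (7/2)·R1: [0, 32, 5]
R4 ← R4 + (15/2)·R1: [0, 56, 7]
R5 ← R5 + (2)·R1: [0, 14, 0]
R3 ← R3 − (4)·R2: [0, 0, -7]
R4 ← R4 − (7)·R2: [0, 0, -14]
R5 ← R5 − (7/4)·R2: [0, 0, -21/4]
R4 ← R4 − (2)·R3: [0, 0, 0]
R5 ← R5 − (3/4)·R3: [0, 0, 0]
3 nonzero rows, so rank(C) = 3.
C has 3 columns; by rank–nullity, nullity = 3 − 3 = 0.

0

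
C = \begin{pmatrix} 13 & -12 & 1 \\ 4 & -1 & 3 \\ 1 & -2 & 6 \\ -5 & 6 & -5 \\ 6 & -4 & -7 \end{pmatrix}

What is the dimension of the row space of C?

3

Row reduce to echelon form.
R2 ← R2 − (4/13)·R1: [0, 35/13, 35/13]
R3 ← R3 − (1/13)·R1: [0, -14/13, 77/13]
R4 ← R4 + (5/13)·R1: [0, 18/13, -60/13]
R5 ← R5 − (6/13)·R1: [0, 20/13, -97/13]
R3 ← R3 + (2/5)·R2: [0, 0, 7]
R4 ← R4 − (18/35)·R2: [0, 0, -6]
R5 ← R5 − (4/7)·R2: [0, 0, -9]
R4 ← R4 + (6/7)·R3: [0, 0, 0]
R5 ← R5 + (9/7)·R3: [0, 0, 0]
Echelon form has 3 nonzero rows, so rank(C) = 3.
The row space has dimension equal to the rank: 3.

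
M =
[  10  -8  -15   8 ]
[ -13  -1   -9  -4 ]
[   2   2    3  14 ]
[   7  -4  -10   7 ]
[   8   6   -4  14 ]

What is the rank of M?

Row reduce to echelon form.
R2 ← R2 + (13/10)·R1: [0, -57/5, -57/2, 32/5]
R3 ← R3 − (1/5)·R1: [0, 18/5, 6, 62/5]
R4 ← R4 − (7/10)·R1: [0, 8/5, 1/2, 7/5]
R5 ← R5 − (4/5)·R1: [0, 62/5, 8, 38/5]
R3 ← R3 + (6/19)·R2: [0, 0, -3, 274/19]
R4 ← R4 + (8/57)·R2: [0, 0, -7/2, 131/57]
R5 ← R5 + (62/57)·R2: [0, 0, -23, 830/57]
R4 ← R4 − (7/6)·R3: [0, 0, 0, -276/19]
R5 ← R5 − (23/3)·R3: [0, 0, 0, -96]
R5 ← R5 − (152/23)·R4: [0, 0, 0, 0]
Echelon form has 4 nonzero rows, so rank(M) = 4.

4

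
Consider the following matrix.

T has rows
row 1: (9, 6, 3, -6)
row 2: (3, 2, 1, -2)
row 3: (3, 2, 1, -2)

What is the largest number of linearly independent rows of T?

Row reduce to echelon form.
R2 ← R2 − (1/3)·R1: [0, 0, 0, 0]
R3 ← R3 − (1/3)·R1: [0, 0, 0, 0]
Echelon form has 1 nonzero row, so rank(T) = 1.
The rank gives the maximum number of linearly independent rows: 1.

1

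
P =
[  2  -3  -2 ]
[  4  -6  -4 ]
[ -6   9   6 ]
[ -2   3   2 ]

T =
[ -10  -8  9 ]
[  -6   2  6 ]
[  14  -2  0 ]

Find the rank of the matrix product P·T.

First compute PT:
[[-30, -18,   0],
 [-60, -36,   0],
 [ 90,  54,   0],
 [ 30,  18,   0]]
Now row reduce the product.
R2 ← R2 − (2)·R1: [0, 0, 0]
R3 ← R3 + (3)·R1: [0, 0, 0]
R4 ← R4 + R1: [0, 0, 0]
1 nonzero row, so rank(PT) = 1.

1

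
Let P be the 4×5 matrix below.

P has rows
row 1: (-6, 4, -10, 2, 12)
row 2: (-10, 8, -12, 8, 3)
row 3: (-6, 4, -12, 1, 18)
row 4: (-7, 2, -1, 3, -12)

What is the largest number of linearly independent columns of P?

Row reduce to echelon form.
R2 ← R2 − (5/3)·R1: [0, 4/3, 14/3, 14/3, -17]
R3 ← R3 − R1: [0, 0, -2, -1, 6]
R4 ← R4 − (7/6)·R1: [0, -8/3, 32/3, 2/3, -26]
R4 ← R4 + (2)·R2: [0, 0, 20, 10, -60]
R4 ← R4 + (10)·R3: [0, 0, 0, 0, 0]
Echelon form has 3 nonzero rows, so rank(P) = 3.
The rank gives the maximum number of linearly independent columns: 3.

3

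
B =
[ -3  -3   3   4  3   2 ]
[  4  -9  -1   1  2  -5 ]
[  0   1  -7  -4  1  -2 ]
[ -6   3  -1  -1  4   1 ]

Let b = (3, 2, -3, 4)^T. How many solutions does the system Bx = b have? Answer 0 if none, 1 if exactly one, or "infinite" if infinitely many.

infinite

Row reduce the augmented matrix [B | b].
R2 ← R2 + (4/3)·R1: [0, -13, 3, 19/3, 6, -7/3, 6]
R4 ← R4 − (2)·R1: [0, 9, -7, -9, -2, -3, -2]
R3 ← R3 + (1/13)·R2: [0, 0, -88/13, -137/39, 19/13, -85/39, -33/13]
R4 ← R4 + (9/13)·R2: [0, 0, -64/13, -60/13, 28/13, -60/13, 28/13]
R4 ← R4 − (8/11)·R3: [0, 0, 0, -68/33, 12/11, -100/33, 4]
The echelon form has 4 nonzero rows, and every pivot lies in the first 6 columns, so rank(B) = rank([B|b]) = 4.
The system is consistent.
rank = 4 < 6 unknowns, so there are infinitely many solutions.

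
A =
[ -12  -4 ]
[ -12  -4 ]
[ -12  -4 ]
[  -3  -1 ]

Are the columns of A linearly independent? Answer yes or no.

no

Row reduce A to echelon form.
R2 ← R2 − R1: [0, 0]
R3 ← R3 − R1: [0, 0]
R4 ← R4 − (1/4)·R1: [0, 0]
1 pivot among 2 columns.
Only 1 < 2 pivot columns, so the columns are linearly dependent.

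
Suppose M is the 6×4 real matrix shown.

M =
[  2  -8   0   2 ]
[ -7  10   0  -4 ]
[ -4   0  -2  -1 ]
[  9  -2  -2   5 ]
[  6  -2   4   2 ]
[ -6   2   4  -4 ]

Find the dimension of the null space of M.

0

Row reduce to echelon form.
R2 ← R2 + (7/2)·R1: [0, -18, 0, 3]
R3 ← R3 + (2)·R1: [0, -16, -2, 3]
R4 ← R4 − (9/2)·R1: [0, 34, -2, -4]
R5 ← R5 − (3)·R1: [0, 22, 4, -4]
R6 ← R6 + (3)·R1: [0, -22, 4, 2]
R3 ← R3 − (8/9)·R2: [0, 0, -2, 1/3]
R4 ← R4 + (17/9)·R2: [0, 0, -2, 5/3]
R5 ← R5 + (11/9)·R2: [0, 0, 4, -1/3]
R6 ← R6 − (11/9)·R2: [0, 0, 4, -5/3]
R4 ← R4 − R3: [0, 0, 0, 4/3]
R5 ← R5 + (2)·R3: [0, 0, 0, 1/3]
R6 ← R6 + (2)·R3: [0, 0, 0, -1]
R5 ← R5 − (1/4)·R4: [0, 0, 0, 0]
R6 ← R6 + (3/4)·R4: [0, 0, 0, 0]
4 nonzero rows, so rank(M) = 4.
M has 4 columns; by rank–nullity, nullity = 4 − 4 = 0.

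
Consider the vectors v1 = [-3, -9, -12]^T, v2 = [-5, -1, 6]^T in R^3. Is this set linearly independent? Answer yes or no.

yes

Form the matrix with these vectors as rows and row reduce.
R2 ← R2 − (5/3)·R1: [0, 14, 26]
2 nonzero rows, so the 2 vectors span a space of dimension 2.
Since 2 = 2, the vectors are linearly independent.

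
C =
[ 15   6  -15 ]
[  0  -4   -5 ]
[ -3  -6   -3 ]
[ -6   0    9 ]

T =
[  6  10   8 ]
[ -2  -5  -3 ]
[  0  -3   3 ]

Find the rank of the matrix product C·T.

First compute CT:
[[ 78, 165,  57],
 [  8,  35,  -3],
 [ -6,   9, -15],
 [-36, -87, -21]]
Now row reduce the product.
R2 ← R2 − (4/39)·R1: [0, 235/13, -115/13]
R3 ← R3 + (1/13)·R1: [0, 282/13, -138/13]
R4 ← R4 + (6/13)·R1: [0, -141/13, 69/13]
R3 ← R3 − (6/5)·R2: [0, 0, 0]
R4 ← R4 + (3/5)·R2: [0, 0, 0]
2 nonzero rows, so rank(CT) = 2.

2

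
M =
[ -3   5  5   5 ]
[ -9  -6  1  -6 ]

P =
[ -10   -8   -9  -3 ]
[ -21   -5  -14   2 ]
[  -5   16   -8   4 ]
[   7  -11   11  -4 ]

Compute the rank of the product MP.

2

First compute MP:
[[-65,  24, -28,  19],
 [169, 184,  91,  43]]
Now row reduce the product.
R2 ← R2 + (13/5)·R1: [0, 1232/5, 91/5, 462/5]
2 nonzero rows, so rank(MP) = 2.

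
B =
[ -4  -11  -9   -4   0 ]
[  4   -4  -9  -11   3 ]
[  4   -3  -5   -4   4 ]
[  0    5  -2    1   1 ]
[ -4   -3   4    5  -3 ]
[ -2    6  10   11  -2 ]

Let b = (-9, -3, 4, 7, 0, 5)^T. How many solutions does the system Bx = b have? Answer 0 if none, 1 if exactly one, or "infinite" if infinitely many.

Row reduce the augmented matrix [B | b].
R2 ← R2 + R1: [0, -15, -18, -15, 3, -12]
R3 ← R3 + R1: [0, -14, -14, -8, 4, -5]
R5 ← R5 − R1: [0, 8, 13, 9, -3, 9]
R6 ← R6 − (1/2)·R1: [0, 23/2, 29/2, 13, -2, 19/2]
R3 ← R3 − (14/15)·R2: [0, 0, 14/5, 6, 6/5, 31/5]
R4 ← R4 + (1/3)·R2: [0, 0, -8, -4, 2, 3]
R5 ← R5 + (8/15)·R2: [0, 0, 17/5, 1, -7/5, 13/5]
R6 ← R6 + (23/30)·R2: [0, 0, 7/10, 3/2, 3/10, 3/10]
R4 ← R4 + (20/7)·R3: [0, 0, 0, 92/7, 38/7, 145/7]
R5 ← R5 − (17/14)·R3: [0, 0, 0, -44/7, -20/7, -69/14]
R6 ← R6 − (1/4)·R3: [0, 0, 0, 0, 0, -5/4]
R5 ← R5 + (11/23)·R4: [0, 0, 0, 0, -6/23, 229/46]
The echelon form has 6 nonzero rows; the last pivot sits in the augmented column, so rank(B) = 5 but rank([B|b]) = 6.
Since the ranks differ, the system is inconsistent.
It has no solutions.

0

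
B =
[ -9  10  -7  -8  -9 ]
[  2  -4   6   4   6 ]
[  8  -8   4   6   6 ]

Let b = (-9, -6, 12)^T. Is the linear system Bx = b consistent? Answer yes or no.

yes

Row reduce the augmented matrix [B | b].
R2 ← R2 + (2/9)·R1: [0, -16/9, 40/9, 20/9, 4, -8]
R3 ← R3 + (8/9)·R1: [0, 8/9, -20/9, -10/9, -2, 4]
R3 ← R3 + (1/2)·R2: [0, 0, 0, 0, 0, 0]
The echelon form has 2 nonzero rows, and every pivot lies in the first 5 columns, so rank(B) = rank([B|b]) = 2.
The system is consistent.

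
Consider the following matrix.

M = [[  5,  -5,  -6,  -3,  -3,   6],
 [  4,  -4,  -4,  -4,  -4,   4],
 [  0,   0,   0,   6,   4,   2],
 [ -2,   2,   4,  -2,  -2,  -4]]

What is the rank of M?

Row reduce to echelon form.
R2 ← R2 − (4/5)·R1: [0, 0, 4/5, -8/5, -8/5, -4/5]
R4 ← R4 + (2/5)·R1: [0, 0, 8/5, -16/5, -16/5, -8/5]
R4 ← R4 − (2)·R2: [0, 0, 0, 0, 0, 0]
Echelon form has 3 nonzero rows, so rank(M) = 3.

3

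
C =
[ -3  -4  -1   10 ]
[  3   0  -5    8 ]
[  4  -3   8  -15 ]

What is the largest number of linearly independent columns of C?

3

Row reduce to echelon form.
R2 ← R2 + R1: [0, -4, -6, 18]
R3 ← R3 + (4/3)·R1: [0, -25/3, 20/3, -5/3]
R3 ← R3 − (25/12)·R2: [0, 0, 115/6, -235/6]
Echelon form has 3 nonzero rows, so rank(C) = 3.
The rank gives the maximum number of linearly independent columns: 3.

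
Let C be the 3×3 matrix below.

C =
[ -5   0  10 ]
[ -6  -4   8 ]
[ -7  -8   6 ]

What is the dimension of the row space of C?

Row reduce to echelon form.
R2 ← R2 − (6/5)·R1: [0, -4, -4]
R3 ← R3 − (7/5)·R1: [0, -8, -8]
R3 ← R3 − (2)·R2: [0, 0, 0]
Echelon form has 2 nonzero rows, so rank(C) = 2.
The row space has dimension equal to the rank: 2.

2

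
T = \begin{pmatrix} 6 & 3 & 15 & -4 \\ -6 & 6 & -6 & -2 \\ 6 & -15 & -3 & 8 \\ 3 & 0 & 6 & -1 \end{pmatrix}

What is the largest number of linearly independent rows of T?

Row reduce to echelon form.
R2 ← R2 + R1: [0, 9, 9, -6]
R3 ← R3 − R1: [0, -18, -18, 12]
R4 ← R4 − (1/2)·R1: [0, -3/2, -3/2, 1]
R3 ← R3 + (2)·R2: [0, 0, 0, 0]
R4 ← R4 + (1/6)·R2: [0, 0, 0, 0]
Echelon form has 2 nonzero rows, so rank(T) = 2.
The rank gives the maximum number of linearly independent rows: 2.

2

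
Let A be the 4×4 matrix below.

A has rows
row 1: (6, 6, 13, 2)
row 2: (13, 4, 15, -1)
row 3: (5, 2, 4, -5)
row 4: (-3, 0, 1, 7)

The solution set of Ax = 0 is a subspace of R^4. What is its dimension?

1

Row reduce to echelon form.
R2 ← R2 − (13/6)·R1: [0, -9, -79/6, -16/3]
R3 ← R3 − (5/6)·R1: [0, -3, -41/6, -20/3]
R4 ← R4 + (1/2)·R1: [0, 3, 15/2, 8]
R3 ← R3 − (1/3)·R2: [0, 0, -22/9, -44/9]
R4 ← R4 + (1/3)·R2: [0, 0, 28/9, 56/9]
R4 ← R4 + (14/11)·R3: [0, 0, 0, 0]
3 nonzero rows, so rank(A) = 3.
A has 4 columns; by rank–nullity, nullity = 4 − 3 = 1.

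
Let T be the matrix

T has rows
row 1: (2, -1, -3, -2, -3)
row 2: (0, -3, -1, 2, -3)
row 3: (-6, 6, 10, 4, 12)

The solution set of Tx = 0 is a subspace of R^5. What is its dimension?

3

Row reduce to echelon form.
R3 ← R3 + (3)·R1: [0, 3, 1, -2, 3]
R3 ← R3 + R2: [0, 0, 0, 0, 0]
2 nonzero rows, so rank(T) = 2.
T has 5 columns; by rank–nullity, nullity = 5 − 2 = 3.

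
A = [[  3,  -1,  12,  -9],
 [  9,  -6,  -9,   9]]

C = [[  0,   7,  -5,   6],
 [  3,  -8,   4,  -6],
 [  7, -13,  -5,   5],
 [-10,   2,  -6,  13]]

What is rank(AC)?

2

First compute AC:
[[171, -145, -25, -33],
 [-171, 246, -78, 162]]
Now row reduce the product.
R2 ← R2 + R1: [0, 101, -103, 129]
2 nonzero rows, so rank(AC) = 2.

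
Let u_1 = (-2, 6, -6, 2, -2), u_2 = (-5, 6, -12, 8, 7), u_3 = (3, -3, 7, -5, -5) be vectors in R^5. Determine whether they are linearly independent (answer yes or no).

Form the matrix with these vectors as rows and row reduce.
R2 ← R2 − (5/2)·R1: [0, -9, 3, 3, 12]
R3 ← R3 + (3/2)·R1: [0, 6, -2, -2, -8]
R3 ← R3 + (2/3)·R2: [0, 0, 0, 0, 0]
2 nonzero rows, so the 3 vectors span a space of dimension 2.
Since 2 < 3, the vectors are linearly dependent.

no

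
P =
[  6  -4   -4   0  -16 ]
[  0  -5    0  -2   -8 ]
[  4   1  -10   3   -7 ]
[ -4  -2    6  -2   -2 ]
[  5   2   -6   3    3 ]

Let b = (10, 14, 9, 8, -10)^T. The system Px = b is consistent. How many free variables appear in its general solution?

0

Row reduce the augmented matrix [P | b].
R3 ← R3 − (2/3)·R1: [0, 11/3, -22/3, 3, 11/3, 7/3]
R4 ← R4 + (2/3)·R1: [0, -14/3, 10/3, -2, -38/3, 44/3]
R5 ← R5 − (5/6)·R1: [0, 16/3, -8/3, 3, 49/3, -55/3]
R3 ← R3 + (11/15)·R2: [0, 0, -22/3, 23/15, -11/5, 63/5]
R4 ← R4 − (14/15)·R2: [0, 0, 10/3, -2/15, -26/5, 8/5]
R5 ← R5 + (16/15)·R2: [0, 0, -8/3, 13/15, 39/5, -17/5]
R4 ← R4 + (5/11)·R3: [0, 0, 0, 31/55, -31/5, 403/55]
R5 ← R5 − (4/11)·R3: [0, 0, 0, 17/55, 43/5, -439/55]
R5 ← R5 − (17/31)·R4: [0, 0, 0, 0, 12, -12]
The echelon form has 5 nonzero rows, and every pivot lies in the first 5 columns, so rank(P) = rank([P|b]) = 5.
The system is consistent.
Free variables = (unknowns) − (rank) = 5 − 5 = 0.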